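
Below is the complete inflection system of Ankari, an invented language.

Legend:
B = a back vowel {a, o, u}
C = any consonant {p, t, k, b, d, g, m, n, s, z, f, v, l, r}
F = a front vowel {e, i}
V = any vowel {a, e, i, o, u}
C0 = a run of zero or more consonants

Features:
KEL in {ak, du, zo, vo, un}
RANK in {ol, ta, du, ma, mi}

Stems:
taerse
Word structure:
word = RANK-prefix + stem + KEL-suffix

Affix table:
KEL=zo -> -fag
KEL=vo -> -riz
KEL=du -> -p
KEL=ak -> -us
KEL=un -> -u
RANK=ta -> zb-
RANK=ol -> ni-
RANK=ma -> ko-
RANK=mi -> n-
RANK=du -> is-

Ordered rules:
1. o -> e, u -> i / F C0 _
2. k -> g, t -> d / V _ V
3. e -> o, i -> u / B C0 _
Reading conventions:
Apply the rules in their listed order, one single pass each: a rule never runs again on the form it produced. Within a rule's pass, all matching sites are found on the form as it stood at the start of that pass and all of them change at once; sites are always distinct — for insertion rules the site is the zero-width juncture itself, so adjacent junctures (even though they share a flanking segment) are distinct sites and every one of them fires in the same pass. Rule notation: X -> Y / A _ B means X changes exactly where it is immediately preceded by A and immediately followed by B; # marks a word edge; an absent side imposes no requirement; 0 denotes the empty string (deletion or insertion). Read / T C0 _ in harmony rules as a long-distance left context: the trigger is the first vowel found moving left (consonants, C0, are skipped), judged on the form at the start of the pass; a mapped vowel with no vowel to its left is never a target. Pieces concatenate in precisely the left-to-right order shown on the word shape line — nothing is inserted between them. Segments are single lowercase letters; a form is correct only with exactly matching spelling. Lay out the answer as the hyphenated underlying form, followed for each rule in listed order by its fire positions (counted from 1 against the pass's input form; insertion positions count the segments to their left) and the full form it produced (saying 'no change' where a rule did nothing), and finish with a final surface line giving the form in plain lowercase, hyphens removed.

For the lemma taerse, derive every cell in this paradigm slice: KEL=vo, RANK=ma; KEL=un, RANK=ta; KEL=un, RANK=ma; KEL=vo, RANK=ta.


cell KEL=vo, RANK=ma:
underlying: ko-taerse-riz
1. o -> e, u -> i / F C0 _: no change
2. k -> g, t -> d / V _ V: fires at position(s) 3: kodaerseriz
3. e -> o, i -> u / B C0 _: fires at position(s) 5: kodaorseriz
surface: kodaorseriz

cell KEL=un, RANK=ta:
underlying: zb-taerse-u
1. o -> e, u -> i / F C0 _: fires at position(s) 9: zbtaersei
2. k -> g, t -> d / V _ V: no change
3. e -> o, i -> u / B C0 _: fires at position(s) 5: zbtaorsei
surface: zbtaorsei

cell KEL=un, RANK=ma:
underlying: ko-taerse-u
1. o -> e, u -> i / F C0 _: fires at position(s) 9: kotaersei
2. k -> g, t -> d / V _ V: fires at position(s) 3: kodaersei
3. e -> o, i -> u / B C0 _: fires at position(s) 5: kodaorsei
surface: kodaorsei

cell KEL=vo, RANK=ta:
underlying: zb-taerse-riz
1. o -> e, u -> i / F C0 _: no change
2. k -> g, t -> d / V _ V: no change
3. e -> o, i -> u / B C0 _: fires at position(s) 5: zbtaorseriz
surface: zbtaorseriz


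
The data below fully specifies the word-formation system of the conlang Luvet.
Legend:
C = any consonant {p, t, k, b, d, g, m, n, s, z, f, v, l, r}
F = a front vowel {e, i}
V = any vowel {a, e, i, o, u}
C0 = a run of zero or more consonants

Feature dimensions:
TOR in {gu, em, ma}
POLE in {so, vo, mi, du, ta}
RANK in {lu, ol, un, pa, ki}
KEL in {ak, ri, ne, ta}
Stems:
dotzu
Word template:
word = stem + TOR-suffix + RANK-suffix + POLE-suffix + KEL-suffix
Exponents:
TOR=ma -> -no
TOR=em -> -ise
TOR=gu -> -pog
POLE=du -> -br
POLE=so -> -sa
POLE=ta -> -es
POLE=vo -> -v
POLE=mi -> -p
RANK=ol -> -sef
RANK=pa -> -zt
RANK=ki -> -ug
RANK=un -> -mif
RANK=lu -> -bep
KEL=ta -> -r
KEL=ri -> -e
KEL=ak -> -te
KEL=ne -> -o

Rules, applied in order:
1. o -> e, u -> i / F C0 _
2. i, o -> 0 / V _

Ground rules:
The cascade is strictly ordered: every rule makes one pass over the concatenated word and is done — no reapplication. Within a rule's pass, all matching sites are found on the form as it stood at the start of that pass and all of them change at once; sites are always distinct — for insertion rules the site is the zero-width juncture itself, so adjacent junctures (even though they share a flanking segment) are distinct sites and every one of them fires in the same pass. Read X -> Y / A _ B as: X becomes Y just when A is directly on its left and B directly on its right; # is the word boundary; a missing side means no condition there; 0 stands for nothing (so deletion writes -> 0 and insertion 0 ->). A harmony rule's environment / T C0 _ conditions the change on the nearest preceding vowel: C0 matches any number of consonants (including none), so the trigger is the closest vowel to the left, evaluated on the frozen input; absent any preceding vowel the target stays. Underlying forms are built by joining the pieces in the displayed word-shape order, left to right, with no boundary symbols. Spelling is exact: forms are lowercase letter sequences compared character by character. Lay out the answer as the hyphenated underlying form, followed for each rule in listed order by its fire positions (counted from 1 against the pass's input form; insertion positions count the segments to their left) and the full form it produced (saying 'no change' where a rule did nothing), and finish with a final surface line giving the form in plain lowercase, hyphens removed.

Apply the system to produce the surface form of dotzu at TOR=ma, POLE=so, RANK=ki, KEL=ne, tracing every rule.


underlying: dotzu-no-ug-sa-o
1. o -> e, u -> i / F C0 _: no change
2. i, o -> 0 / V _: fires at position(s) 12: dotzunougsa
surface: dotzunougsa


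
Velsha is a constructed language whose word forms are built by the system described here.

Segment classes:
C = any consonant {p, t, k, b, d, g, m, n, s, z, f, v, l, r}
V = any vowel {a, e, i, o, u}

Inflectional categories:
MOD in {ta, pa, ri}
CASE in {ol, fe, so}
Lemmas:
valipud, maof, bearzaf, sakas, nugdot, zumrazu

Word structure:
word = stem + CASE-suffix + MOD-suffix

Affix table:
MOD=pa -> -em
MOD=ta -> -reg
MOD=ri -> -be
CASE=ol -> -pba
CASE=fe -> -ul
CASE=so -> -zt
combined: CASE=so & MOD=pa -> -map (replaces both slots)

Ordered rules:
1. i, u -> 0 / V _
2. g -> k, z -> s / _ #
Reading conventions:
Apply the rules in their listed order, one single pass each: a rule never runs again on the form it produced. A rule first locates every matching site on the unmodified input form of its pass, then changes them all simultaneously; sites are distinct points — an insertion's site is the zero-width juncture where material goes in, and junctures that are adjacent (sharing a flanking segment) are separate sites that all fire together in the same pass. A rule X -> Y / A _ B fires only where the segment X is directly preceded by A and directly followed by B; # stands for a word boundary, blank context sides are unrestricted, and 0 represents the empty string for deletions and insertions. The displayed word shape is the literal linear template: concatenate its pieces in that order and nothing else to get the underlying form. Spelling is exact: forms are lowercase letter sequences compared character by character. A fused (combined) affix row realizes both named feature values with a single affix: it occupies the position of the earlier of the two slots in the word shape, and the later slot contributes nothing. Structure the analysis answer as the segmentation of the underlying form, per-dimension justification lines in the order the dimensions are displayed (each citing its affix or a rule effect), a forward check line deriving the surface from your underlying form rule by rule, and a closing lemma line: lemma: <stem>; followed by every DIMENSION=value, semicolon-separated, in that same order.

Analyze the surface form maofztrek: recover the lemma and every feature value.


underlying: maof-zt-reg
MOD=ta - signalled by the affix -reg
CASE=so - signalled by the affix -zt
check: maofztreg -> maofztreg -> maofztrek
lemma: maof; MOD=ta; CASE=so


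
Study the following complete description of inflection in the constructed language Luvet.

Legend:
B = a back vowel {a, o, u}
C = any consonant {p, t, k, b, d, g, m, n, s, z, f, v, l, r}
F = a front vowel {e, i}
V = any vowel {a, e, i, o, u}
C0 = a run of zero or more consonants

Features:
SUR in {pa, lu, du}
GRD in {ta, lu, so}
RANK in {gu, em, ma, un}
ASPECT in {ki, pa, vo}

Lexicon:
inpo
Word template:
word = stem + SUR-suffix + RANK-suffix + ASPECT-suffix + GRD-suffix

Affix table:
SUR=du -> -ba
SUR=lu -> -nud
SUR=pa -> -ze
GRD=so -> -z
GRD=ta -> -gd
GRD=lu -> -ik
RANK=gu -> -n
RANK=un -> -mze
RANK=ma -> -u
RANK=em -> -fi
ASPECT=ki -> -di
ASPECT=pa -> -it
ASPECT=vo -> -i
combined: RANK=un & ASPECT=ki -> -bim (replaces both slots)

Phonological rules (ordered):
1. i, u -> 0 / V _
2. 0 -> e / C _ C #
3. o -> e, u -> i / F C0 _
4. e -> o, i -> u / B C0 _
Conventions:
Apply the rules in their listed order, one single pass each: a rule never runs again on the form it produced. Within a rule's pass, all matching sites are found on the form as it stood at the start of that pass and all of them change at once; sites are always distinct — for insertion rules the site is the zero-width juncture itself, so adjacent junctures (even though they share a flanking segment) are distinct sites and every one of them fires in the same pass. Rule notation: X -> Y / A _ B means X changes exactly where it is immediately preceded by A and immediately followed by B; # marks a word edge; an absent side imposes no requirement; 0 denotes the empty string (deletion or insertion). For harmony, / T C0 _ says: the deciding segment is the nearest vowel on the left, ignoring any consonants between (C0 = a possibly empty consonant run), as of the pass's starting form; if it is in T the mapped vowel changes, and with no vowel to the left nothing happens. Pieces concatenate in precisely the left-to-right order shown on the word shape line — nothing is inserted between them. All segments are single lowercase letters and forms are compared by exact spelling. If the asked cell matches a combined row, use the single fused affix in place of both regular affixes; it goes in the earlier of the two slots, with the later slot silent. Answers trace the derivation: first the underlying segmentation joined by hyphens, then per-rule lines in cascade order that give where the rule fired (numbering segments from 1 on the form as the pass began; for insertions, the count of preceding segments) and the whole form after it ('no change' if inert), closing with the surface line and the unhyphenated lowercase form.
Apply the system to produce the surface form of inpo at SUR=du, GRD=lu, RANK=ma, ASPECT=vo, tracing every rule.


underlying: inpo-ba-u-i-ik
1. i, u -> 0 / V _: fires at position(s) 7, 8, 9: inpobak
2. 0 -> e / C _ C #: no change
3. o -> e, u -> i / F C0 _: fires at position(s) 4: inpebak
4. e -> o, i -> u / B C0 _: no change
surface: inpebak


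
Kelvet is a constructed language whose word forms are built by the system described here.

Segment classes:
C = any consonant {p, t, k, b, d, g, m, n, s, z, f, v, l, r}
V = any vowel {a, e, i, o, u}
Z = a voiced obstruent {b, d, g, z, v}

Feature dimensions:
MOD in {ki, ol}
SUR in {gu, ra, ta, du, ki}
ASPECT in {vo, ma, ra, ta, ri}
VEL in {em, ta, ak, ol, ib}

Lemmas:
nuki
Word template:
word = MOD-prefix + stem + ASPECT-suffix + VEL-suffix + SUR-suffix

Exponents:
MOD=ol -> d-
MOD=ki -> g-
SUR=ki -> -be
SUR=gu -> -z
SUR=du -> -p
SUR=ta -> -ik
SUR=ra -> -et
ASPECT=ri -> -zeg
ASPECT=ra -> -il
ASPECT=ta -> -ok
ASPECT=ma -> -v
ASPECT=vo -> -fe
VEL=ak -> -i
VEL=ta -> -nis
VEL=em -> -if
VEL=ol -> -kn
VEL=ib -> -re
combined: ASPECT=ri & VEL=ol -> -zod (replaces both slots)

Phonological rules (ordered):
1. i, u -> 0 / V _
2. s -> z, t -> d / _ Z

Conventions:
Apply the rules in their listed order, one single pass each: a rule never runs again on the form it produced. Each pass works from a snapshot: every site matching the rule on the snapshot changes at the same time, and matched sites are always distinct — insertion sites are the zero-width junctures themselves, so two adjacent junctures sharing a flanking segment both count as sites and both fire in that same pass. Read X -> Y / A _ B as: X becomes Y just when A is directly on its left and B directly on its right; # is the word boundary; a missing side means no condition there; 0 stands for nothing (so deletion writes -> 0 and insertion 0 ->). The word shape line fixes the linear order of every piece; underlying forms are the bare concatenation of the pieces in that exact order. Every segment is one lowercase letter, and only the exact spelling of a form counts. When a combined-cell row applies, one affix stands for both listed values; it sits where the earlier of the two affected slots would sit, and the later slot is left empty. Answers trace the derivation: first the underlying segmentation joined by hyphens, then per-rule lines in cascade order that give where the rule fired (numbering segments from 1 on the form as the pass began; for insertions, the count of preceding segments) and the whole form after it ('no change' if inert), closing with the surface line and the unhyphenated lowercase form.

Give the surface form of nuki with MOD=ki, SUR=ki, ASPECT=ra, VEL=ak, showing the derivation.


underlying: g-nuki-il-i-be
1. i, u -> 0 / V _: fires at position(s) 6: gnukilibe
2. s -> z, t -> d / _ Z: no change
surface: gnukilibe


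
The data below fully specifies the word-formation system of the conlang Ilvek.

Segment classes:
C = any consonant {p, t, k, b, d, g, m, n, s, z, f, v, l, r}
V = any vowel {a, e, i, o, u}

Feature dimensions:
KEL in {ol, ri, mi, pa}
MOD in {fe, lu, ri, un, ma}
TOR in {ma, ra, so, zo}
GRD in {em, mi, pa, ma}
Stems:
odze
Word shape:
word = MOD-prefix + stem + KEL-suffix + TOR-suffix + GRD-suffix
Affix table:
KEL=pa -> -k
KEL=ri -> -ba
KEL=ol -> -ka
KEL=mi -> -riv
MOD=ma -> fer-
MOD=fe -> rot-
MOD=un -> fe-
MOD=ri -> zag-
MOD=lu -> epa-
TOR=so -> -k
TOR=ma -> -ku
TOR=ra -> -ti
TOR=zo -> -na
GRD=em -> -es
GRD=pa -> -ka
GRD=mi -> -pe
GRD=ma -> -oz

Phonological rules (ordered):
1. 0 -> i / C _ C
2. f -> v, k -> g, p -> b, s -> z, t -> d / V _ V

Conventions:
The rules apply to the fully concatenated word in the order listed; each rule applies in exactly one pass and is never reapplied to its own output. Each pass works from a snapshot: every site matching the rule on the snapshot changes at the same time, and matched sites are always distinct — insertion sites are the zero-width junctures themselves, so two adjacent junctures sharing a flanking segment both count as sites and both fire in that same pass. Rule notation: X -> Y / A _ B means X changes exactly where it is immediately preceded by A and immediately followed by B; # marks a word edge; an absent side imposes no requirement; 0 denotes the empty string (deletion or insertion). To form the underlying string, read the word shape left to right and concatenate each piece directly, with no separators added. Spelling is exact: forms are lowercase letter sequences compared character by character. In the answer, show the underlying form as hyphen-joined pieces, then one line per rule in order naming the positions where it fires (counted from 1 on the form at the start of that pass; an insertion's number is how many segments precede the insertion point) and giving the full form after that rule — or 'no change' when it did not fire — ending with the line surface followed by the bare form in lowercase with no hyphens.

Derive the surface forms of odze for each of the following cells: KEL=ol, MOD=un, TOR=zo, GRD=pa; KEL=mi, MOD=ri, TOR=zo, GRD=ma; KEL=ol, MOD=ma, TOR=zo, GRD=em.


cell KEL=ol, MOD=un, TOR=zo, GRD=pa:
underlying: fe-odze-ka-na-ka
1. 0 -> i / C _ C: inserts after position(s) 4: feodizekanaka
2. f -> v, k -> g, p -> b, s -> z, t -> d / V _ V: fires at position(s) 8, 12: feodizeganaga
surface: feodizeganaga

cell KEL=mi, MOD=ri, TOR=zo, GRD=ma:
underlying: zag-odze-riv-na-oz
1. 0 -> i / C _ C: inserts after position(s) 5, 10: zagodizerivinaoz
2. f -> v, k -> g, p -> b, s -> z, t -> d / V _ V: no change
surface: zagodizerivinaoz

cell KEL=ol, MOD=ma, TOR=zo, GRD=em:
underlying: fer-odze-ka-na-es
1. 0 -> i / C _ C: inserts after position(s) 5: ferodizekanaes
2. f -> v, k -> g, p -> b, s -> z, t -> d / V _ V: fires at position(s) 9: ferodizeganaes
surface: ferodizeganaes


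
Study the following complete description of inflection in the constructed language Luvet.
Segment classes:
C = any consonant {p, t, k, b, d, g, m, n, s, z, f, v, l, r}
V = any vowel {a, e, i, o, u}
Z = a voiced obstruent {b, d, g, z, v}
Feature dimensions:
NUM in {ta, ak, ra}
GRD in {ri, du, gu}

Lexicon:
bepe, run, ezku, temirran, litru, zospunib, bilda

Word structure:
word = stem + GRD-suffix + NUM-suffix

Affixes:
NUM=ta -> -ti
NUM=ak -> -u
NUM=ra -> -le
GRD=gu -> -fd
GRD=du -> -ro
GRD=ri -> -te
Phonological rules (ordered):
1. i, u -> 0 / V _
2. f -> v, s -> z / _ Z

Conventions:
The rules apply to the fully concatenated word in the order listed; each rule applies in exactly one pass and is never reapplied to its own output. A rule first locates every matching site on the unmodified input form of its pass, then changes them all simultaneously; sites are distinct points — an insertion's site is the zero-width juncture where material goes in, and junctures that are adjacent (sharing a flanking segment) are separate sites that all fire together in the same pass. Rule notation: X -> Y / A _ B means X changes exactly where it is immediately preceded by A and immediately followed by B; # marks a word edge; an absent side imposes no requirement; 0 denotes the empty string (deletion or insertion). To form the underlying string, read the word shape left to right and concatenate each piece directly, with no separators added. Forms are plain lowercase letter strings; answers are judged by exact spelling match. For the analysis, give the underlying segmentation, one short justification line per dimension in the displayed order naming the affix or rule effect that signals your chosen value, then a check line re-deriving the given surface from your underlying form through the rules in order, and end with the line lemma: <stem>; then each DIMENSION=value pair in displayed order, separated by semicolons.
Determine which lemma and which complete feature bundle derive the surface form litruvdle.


underlying: litru-fd-le
NUM=ra - signalled by the affix -le
GRD=gu - signalled by the affix -fd
check: litrufdle -> litrufdle -> litruvdle
lemma: litru; NUM=ra; GRD=gu


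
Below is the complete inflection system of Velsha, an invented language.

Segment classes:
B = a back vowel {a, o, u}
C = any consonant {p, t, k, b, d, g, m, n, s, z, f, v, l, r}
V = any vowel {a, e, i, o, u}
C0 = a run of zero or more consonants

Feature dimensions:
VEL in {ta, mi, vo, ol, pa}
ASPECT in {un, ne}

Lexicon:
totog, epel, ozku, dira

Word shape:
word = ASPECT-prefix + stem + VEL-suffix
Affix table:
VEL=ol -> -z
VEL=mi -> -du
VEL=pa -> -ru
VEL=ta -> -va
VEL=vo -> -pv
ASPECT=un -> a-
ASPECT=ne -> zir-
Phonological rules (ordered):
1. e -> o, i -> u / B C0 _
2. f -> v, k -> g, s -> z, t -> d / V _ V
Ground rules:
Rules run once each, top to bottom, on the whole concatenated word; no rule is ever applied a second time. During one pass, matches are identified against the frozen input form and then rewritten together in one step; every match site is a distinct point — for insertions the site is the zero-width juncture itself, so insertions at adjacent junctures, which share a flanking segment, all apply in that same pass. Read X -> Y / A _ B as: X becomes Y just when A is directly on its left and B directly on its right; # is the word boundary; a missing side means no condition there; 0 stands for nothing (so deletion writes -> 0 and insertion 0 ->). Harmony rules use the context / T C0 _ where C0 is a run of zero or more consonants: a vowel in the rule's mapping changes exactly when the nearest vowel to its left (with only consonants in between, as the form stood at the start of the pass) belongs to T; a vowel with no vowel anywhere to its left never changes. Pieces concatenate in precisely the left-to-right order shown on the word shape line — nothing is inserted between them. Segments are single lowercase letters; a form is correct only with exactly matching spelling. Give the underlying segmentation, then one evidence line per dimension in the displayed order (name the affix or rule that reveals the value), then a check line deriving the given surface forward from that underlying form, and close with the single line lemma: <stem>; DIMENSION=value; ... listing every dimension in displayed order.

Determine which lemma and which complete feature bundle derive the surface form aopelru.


underlying: a-epel-ru
VEL=pa - signalled by the affix -ru
ASPECT=un - signalled by the affix a-
check: aepelru -> aopelru -> aopelru
lemma: epel; VEL=pa; ASPECT=un


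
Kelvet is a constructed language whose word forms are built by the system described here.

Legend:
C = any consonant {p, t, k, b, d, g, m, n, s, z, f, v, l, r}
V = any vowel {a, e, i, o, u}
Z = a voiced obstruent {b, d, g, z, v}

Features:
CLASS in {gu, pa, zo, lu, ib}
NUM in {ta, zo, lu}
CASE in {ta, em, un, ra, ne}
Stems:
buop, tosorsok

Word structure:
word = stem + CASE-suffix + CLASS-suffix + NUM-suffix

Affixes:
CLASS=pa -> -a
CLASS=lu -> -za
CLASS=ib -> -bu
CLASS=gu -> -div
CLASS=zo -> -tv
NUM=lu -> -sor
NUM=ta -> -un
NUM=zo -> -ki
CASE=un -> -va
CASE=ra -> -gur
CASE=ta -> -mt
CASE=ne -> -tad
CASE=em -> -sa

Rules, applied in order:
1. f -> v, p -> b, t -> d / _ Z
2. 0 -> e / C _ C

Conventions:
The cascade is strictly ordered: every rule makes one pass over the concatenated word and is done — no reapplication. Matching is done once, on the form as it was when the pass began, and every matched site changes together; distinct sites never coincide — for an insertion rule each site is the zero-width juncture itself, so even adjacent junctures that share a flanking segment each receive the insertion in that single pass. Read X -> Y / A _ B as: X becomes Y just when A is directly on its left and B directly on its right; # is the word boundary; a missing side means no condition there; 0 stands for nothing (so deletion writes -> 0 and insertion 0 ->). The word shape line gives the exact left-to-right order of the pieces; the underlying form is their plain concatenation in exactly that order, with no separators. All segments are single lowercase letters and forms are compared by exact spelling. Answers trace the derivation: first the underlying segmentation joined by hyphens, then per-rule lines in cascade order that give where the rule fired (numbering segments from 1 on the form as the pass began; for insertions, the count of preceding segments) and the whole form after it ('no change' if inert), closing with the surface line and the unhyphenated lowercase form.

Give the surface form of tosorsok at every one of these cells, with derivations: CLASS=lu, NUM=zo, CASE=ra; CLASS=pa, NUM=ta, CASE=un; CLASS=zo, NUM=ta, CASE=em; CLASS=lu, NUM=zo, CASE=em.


cell CLASS=lu, NUM=zo, CASE=ra:
underlying: tosorsok-gur-za-ki
1. f -> v, p -> b, t -> d / _ Z: no change
2. 0 -> e / C _ C: inserts after position(s) 5, 8, 11: tosoresokegurezaki
surface: tosoresokegurezaki

cell CLASS=pa, NUM=ta, CASE=un:
underlying: tosorsok-va-a-un
1. f -> v, p -> b, t -> d / _ Z: no change
2. 0 -> e / C _ C: inserts after position(s) 5, 8: tosoresokevaaun
surface: tosoresokevaaun

cell CLASS=zo, NUM=ta, CASE=em:
underlying: tosorsok-sa-tv-un
1. f -> v, p -> b, t -> d / _ Z: fires at position(s) 11: tosorsoksadvun
2. 0 -> e / C _ C: inserts after position(s) 5, 8, 11: tosoresokesadevun
surface: tosoresokesadevun

cell CLASS=lu, NUM=zo, CASE=em:
underlying: tosorsok-sa-za-ki
1. f -> v, p -> b, t -> d / _ Z: no change
2. 0 -> e / C _ C: inserts after position(s) 5, 8: tosoresokesazaki
surface: tosoresokesazaki


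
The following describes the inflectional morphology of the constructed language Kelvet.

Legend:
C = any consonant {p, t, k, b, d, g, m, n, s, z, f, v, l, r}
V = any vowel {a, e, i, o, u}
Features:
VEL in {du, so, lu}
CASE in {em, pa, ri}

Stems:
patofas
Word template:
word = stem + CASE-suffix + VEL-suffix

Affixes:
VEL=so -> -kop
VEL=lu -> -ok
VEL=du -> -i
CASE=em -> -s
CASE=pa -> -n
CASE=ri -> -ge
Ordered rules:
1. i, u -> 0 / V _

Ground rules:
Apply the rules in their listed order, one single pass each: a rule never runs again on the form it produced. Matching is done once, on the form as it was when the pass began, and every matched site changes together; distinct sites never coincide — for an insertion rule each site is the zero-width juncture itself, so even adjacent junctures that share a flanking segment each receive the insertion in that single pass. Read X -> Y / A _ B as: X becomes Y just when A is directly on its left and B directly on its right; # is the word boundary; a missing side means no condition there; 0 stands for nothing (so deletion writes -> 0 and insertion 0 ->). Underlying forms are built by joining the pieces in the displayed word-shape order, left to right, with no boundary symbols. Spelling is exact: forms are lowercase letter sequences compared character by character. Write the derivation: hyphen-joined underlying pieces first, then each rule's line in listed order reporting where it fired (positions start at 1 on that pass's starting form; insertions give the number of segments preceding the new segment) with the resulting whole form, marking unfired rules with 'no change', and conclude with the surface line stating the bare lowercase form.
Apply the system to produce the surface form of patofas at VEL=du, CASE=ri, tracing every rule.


underlying: patofas-ge-i
1. i, u -> 0 / V _: fires at position(s) 10: patofasge
surface: patofasge


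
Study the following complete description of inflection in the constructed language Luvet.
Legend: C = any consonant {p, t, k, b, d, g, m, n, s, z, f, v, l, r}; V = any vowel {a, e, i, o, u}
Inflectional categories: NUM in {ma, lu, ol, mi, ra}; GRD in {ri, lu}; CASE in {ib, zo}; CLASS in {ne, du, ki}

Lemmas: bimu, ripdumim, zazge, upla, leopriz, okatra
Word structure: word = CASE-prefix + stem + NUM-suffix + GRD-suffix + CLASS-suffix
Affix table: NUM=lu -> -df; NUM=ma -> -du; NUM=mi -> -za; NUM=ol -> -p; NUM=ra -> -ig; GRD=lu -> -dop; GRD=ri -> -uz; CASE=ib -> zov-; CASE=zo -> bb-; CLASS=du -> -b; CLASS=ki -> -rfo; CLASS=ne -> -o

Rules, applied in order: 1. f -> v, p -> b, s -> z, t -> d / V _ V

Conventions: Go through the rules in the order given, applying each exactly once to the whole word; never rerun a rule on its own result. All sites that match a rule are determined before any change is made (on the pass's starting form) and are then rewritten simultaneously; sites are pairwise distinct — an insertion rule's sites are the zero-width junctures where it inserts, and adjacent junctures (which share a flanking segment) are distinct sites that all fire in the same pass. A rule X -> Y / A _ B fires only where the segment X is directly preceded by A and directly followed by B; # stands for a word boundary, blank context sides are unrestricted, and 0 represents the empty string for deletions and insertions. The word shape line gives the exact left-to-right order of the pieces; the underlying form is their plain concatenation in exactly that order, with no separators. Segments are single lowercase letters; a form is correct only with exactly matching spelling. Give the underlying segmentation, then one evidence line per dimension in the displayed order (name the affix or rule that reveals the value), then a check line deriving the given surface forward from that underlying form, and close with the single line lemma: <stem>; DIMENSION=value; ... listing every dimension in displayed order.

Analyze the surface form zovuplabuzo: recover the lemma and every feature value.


underlying: zov-upla-p-uz-o
NUM=ol - signalled by the affix -p
GRD=ri - signalled by the affix -uz
CASE=ib - signalled by the affix zov-
CLASS=ne - signalled by the affix -o
check: zovuplapuzo -> zovuplabuzo
lemma: upla; NUM=ol; GRD=ri; CASE=ib; CLASS=ne


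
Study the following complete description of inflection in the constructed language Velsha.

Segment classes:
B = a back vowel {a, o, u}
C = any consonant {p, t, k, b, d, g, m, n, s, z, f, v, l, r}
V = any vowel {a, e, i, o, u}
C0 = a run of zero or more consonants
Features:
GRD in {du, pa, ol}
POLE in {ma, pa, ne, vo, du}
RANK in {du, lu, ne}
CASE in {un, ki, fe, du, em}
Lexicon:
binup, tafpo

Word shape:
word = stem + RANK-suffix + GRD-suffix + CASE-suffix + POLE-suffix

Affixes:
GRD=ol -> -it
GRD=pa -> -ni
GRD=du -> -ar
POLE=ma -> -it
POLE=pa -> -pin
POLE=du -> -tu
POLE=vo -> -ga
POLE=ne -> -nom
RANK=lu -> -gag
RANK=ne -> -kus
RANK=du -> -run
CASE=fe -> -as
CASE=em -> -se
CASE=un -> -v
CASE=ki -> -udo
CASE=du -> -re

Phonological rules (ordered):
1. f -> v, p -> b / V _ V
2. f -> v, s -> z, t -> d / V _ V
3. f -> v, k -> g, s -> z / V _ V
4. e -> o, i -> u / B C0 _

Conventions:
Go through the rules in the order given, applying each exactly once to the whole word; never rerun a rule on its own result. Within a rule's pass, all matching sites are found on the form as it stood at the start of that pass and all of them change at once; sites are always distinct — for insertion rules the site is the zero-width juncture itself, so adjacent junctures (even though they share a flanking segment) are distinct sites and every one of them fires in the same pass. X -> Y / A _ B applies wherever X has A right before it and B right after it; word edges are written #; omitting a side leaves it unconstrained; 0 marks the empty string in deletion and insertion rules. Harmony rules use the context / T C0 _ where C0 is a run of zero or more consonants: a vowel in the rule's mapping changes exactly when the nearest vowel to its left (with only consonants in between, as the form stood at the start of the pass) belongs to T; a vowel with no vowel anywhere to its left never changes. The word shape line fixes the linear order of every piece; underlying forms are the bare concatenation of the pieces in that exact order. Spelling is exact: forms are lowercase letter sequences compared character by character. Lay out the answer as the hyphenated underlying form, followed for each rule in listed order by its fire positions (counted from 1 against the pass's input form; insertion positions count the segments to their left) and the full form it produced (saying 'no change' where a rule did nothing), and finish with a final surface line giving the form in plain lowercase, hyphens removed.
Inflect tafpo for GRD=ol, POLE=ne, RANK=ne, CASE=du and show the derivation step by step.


underlying: tafpo-kus-it-re-nom
1. f -> v, p -> b / V _ V: no change
2. f -> v, s -> z, t -> d / V _ V: fires at position(s) 8: tafpokuzitrenom
3. f -> v, k -> g, s -> z / V _ V: fires at position(s) 6: tafpoguzitrenom
4. e -> o, i -> u / B C0 _: fires at position(s) 9: tafpoguzutrenom
surface: tafpoguzutrenom


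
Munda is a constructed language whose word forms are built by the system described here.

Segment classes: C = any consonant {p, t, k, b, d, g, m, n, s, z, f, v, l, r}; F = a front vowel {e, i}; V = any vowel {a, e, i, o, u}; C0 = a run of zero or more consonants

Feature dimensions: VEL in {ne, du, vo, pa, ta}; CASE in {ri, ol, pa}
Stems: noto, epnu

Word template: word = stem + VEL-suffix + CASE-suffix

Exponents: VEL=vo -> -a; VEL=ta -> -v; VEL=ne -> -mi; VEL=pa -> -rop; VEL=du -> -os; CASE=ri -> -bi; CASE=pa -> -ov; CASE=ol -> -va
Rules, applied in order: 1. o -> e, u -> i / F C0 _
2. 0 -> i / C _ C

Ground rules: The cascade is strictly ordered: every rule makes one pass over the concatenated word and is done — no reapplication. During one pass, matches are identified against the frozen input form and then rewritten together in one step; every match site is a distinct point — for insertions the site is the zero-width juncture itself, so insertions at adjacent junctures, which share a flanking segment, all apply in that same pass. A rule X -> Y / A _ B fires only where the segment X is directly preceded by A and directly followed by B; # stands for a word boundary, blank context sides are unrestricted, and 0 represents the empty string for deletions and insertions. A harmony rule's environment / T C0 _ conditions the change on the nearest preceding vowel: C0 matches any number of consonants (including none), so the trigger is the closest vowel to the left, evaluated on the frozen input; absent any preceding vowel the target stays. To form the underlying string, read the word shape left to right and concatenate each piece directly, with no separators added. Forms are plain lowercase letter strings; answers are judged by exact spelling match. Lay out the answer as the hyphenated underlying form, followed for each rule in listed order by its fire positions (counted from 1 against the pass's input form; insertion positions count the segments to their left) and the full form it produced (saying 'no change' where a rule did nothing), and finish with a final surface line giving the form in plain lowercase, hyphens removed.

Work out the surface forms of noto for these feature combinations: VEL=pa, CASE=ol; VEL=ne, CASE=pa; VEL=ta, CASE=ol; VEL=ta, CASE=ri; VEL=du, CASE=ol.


cell VEL=pa, CASE=ol:
underlying: noto-rop-va
1. o -> e, u -> i / F C0 _: no change
2. 0 -> i / C _ C: inserts after position(s) 7: notoropiva
surface: notoropiva

cell VEL=ne, CASE=pa:
underlying: noto-mi-ov
1. o -> e, u -> i / F C0 _: fires at position(s) 7: notomiev
2. 0 -> i / C _ C: no change
surface: notomiev

cell VEL=ta, CASE=ol:
underlying: noto-v-va
1. o -> e, u -> i / F C0 _: no change
2. 0 -> i / C _ C: inserts after position(s) 5: notoviva
surface: notoviva

cell VEL=ta, CASE=ri:
underlying: noto-v-bi
1. o -> e, u -> i / F C0 _: no change
2. 0 -> i / C _ C: inserts after position(s) 5: notovibi
surface: notovibi

cell VEL=du, CASE=ol:
underlying: noto-os-va
1. o -> e, u -> i / F C0 _: no change
2. 0 -> i / C _ C: inserts after position(s) 6: notoosiva
surface: notoosiva


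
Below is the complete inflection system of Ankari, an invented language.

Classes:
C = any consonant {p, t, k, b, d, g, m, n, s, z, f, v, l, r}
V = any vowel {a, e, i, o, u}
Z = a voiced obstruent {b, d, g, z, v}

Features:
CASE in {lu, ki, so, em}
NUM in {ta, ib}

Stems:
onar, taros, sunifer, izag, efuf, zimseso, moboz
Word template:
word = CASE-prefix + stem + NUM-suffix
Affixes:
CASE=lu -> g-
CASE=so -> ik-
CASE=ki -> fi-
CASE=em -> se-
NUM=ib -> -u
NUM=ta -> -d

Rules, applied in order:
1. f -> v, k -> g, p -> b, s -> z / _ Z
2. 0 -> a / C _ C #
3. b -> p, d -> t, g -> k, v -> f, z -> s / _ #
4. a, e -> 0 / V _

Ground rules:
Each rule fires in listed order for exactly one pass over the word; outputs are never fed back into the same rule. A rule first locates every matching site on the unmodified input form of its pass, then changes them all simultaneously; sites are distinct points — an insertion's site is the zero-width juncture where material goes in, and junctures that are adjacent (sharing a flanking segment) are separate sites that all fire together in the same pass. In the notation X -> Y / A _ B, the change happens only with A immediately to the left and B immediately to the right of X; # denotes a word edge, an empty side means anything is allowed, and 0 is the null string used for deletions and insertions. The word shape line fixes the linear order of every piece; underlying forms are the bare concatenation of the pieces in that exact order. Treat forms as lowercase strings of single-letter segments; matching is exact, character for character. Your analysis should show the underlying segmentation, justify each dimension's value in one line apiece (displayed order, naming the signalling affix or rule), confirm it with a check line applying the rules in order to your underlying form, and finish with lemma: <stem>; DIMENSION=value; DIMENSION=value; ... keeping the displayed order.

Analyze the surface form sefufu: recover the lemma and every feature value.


underlying: se-efuf-u
CASE=em - signalled by the affix se-
NUM=ib - signalled by the affix -u
check: seefufu -> seefufu -> seefufu -> seefufu -> sefufu
lemma: efuf; CASE=em; NUM=ib


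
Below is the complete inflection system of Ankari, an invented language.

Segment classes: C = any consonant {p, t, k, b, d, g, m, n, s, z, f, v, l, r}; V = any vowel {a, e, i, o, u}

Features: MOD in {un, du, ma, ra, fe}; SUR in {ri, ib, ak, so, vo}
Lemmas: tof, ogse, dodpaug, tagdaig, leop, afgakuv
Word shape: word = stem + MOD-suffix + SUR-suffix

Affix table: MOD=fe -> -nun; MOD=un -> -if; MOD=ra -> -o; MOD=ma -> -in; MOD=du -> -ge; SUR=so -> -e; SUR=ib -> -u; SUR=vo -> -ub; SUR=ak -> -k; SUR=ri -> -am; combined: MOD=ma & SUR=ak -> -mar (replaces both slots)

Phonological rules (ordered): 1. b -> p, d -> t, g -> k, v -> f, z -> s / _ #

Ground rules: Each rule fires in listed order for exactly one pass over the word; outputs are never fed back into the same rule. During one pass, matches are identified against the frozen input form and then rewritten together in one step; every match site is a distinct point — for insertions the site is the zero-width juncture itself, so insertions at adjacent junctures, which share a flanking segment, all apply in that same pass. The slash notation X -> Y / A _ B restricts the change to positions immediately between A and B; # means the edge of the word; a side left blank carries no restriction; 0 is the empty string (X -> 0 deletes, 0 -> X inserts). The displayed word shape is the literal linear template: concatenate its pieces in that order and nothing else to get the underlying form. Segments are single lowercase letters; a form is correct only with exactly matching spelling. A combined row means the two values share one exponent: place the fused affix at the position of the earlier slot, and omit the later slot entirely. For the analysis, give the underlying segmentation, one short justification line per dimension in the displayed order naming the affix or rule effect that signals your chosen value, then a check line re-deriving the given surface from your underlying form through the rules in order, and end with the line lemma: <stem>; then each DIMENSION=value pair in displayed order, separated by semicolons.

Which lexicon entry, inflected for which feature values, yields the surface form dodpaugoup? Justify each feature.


underlying: dodpaug-o-ub
MOD=ra - signalled by the affix -o
SUR=vo - signalled by the affix -ub
check: dodpaugoub -> dodpaugoup
lemma: dodpaug; MOD=ra; SUR=vo


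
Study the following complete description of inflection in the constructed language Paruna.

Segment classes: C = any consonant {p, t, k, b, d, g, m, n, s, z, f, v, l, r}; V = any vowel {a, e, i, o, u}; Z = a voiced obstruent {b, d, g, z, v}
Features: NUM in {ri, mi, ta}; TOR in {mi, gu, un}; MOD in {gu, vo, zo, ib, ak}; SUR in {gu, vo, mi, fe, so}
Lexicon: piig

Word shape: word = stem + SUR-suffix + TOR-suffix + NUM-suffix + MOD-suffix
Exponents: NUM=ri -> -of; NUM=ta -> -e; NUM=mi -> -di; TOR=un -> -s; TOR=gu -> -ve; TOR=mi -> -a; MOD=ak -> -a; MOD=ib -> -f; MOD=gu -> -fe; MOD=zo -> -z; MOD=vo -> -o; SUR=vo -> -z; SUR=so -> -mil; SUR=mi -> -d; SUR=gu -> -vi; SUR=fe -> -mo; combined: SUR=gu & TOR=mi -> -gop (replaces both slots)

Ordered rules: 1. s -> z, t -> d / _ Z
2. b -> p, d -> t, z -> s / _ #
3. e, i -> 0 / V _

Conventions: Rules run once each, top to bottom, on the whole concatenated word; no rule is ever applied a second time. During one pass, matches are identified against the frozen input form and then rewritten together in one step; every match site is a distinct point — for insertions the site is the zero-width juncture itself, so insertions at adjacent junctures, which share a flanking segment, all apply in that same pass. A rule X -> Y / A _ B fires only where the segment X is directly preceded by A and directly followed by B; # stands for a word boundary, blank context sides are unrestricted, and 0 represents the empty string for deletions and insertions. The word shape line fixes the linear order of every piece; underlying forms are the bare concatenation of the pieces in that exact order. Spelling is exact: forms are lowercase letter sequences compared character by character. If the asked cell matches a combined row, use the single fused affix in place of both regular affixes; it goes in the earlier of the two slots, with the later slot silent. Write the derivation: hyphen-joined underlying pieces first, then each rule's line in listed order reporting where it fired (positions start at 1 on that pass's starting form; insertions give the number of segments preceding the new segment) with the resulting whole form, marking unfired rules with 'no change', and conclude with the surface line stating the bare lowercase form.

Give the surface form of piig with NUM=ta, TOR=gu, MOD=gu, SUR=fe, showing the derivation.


underlying: piig-mo-ve-e-fe
1. s -> z, t -> d / _ Z: no change
2. b -> p, d -> t, z -> s / _ #: no change
3. e, i -> 0 / V _: fires at position(s) 3, 9: pigmovefe
surface: pigmovefe
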